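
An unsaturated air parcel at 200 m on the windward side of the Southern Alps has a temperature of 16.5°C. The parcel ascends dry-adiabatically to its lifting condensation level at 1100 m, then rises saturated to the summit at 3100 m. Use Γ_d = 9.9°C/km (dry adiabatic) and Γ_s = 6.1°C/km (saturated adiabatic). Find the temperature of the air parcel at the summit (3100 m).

200 → 1100 m (dry, 9.9°C/km): ΔT = -9.9 × 0.9 = -8.91°C → T = 7.59°C
1100 → 3100 m (saturated, 6.1°C/km): ΔT = -6.1 × 2 = -12.2°C → T = -4.61°C

-4.61°C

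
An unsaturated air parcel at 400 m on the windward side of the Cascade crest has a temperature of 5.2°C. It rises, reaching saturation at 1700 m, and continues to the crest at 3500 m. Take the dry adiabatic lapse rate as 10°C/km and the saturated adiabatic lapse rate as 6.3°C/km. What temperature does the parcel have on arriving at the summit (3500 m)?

-19.14°C

400 → 1700 m (dry, 10°C/km): ΔT = -10 × 1.3 = -13°C → T = -7.8°C
1700 → 3500 m (saturated, 6.3°C/km): ΔT = -6.3 × 1.8 = -11.34°C → T = -19.14°C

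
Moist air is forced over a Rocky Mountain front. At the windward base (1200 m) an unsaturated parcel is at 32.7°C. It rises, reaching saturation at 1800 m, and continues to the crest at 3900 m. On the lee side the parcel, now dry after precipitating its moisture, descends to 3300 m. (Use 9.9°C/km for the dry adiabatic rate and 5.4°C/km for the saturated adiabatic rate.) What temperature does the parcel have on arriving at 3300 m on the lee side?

1200 → 1800 m (dry, 9.9°C/km): ΔT = -9.9 × 0.6 = -5.94°C → T = 26.76°C
1800 → 3900 m (saturated, 5.4°C/km): ΔT = -5.4 × 2.1 = -11.34°C → T = 15.42°C
3900 → 3300 m (dry descent, 9.9°C/km): ΔT = +9.9 × 0.6 = +5.94°C → T = 21.36°C

21.36°C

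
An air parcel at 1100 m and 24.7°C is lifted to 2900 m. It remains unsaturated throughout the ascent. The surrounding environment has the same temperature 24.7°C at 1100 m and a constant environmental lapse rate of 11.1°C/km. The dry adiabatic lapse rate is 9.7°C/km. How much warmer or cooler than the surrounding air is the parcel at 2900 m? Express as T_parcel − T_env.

Parcel:
  From 1100 m to 2900 m (dry): cools by 9.7 × 1.8 = 17.46°C, giving 7.24°C.
Environment:
  From 1100 m to 2900 m (environment): cools by 11.1 × 1.8 = 19.98°C, giving 4.72°C.
T_parcel − T_env = 7.24 − 4.72 = +2.52°C

+2.52°C (parcel warmer than environment)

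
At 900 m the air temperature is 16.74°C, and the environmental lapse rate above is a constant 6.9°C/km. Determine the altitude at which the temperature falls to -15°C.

Height above start = (16.74 − (-15)) / 6.9 = 4.6 km
Altitude = 900 m + 4600 m = 5500 m

5500 m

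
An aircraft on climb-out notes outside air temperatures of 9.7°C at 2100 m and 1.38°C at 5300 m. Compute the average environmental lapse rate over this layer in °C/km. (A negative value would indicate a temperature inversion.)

Γ = −ΔT/Δz = (9.7 − 1.38) / (5300 − 2100) m
  = 8.32°C / 3.2 km = 2.6°C/km

2.6°C/km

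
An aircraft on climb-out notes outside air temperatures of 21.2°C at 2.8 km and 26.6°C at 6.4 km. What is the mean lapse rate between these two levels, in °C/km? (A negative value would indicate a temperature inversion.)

-1.5°C/km

Γ = −ΔT/Δz = (21.2 − 26.6) / (6400 − 2800) m
  = -5.4°C / 3.6 km = -1.5°C/km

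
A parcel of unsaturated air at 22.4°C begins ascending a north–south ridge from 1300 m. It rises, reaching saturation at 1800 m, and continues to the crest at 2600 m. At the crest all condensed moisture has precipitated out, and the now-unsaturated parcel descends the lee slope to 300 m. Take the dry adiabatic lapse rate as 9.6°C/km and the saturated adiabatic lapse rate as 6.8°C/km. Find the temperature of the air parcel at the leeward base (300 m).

34.24°C

From 1300 m to 1800 m (dry): cools by 9.6 × 0.5 = 4.8°C, giving 17.6°C.
From 1800 m to 2600 m (saturated): cools by 6.8 × 0.8 = 5.44°C, giving 12.16°C.
From 2600 m to 300 m (dry descent): warms by 9.6 × 2.3 = 22.08°C, giving 34.24°C.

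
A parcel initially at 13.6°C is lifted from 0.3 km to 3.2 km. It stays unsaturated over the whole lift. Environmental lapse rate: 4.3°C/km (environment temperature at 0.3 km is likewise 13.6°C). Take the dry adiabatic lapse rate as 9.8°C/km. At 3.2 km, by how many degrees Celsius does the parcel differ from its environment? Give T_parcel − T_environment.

-15.95°C (parcel cooler than environment)

Parcel:
  From 300 m to 3200 m (dry): cools by 9.8 × 2.9 = 28.42°C, giving -14.82°C.
Environment:
  From 300 m to 3200 m (environment): cools by 4.3 × 2.9 = 12.47°C, giving 1.13°C.
T_parcel − T_env = -14.82 − 1.13 = -15.95°C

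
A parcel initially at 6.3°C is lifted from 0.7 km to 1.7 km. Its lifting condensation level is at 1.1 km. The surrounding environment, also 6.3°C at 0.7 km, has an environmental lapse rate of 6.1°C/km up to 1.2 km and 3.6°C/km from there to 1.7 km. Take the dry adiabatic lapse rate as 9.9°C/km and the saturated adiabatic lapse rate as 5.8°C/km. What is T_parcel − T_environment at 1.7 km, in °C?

Parcel:
  Dry to 1100 m: -9.9 × 0.4 km = -3.96°C, so T = 2.34°C.
  Saturated to 1700 m: -5.8 × 0.6 km = -3.48°C, so T = -1.14°C.
Environment:
  Environment, lower layer to 1200 m: -6.1 × 0.5 km = -3.05°C, so T = 3.25°C.
  Environment, upper layer to 1700 m: -3.6 × 0.5 km = -1.8°C, so T = 1.45°C.
T_parcel − T_env = -1.14 − 1.45 = -2.59°C

-2.59°C (parcel cooler than environment)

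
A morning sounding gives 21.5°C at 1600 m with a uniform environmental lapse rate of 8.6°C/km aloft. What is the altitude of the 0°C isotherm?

4100 m

Height above start = (21.5 − 0) / 8.6 = 2.5 km
Altitude = 1600 m + 2500 m = 4100 m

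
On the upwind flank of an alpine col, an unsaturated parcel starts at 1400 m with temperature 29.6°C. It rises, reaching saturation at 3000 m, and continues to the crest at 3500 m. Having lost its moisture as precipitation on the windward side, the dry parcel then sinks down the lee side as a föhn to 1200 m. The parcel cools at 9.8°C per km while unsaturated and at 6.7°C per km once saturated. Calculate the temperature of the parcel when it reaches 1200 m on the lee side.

From 1400 m to 3000 m (dry): cools by 9.8 × 1.6 = 15.68°C, giving 13.92°C.
From 3000 m to 3500 m (saturated): cools by 6.7 × 0.5 = 3.35°C, giving 10.57°C.
From 3500 m to 1200 m (dry descent): warms by 9.8 × 2.3 = 22.54°C, giving 33.11°C.

33.11°C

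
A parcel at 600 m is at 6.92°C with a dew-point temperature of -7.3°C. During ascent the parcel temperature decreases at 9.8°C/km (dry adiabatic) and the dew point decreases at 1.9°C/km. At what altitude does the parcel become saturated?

T and T_d converge at 9.8 − 1.9 = 7.9°C per km
Height above start = (6.92 − (-7.3)) / 7.9 = 1.8 km
LCL altitude = 600 m + 1800 m = 2400 m

2400 m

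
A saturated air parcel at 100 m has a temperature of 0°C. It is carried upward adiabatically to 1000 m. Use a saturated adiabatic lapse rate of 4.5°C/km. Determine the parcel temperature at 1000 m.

Saturated adiabatic to 1000 m: -4.5 × 0.9 km = -4.05°C, so T = -4.05°C.

-4.05°C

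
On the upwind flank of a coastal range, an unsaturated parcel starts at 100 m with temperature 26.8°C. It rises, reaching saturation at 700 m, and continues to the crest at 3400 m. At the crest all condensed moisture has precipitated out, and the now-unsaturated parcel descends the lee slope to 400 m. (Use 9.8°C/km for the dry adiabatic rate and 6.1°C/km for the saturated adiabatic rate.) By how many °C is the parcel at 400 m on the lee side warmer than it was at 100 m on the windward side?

Dry to 700 m: -9.8 × 0.6 km = -5.88°C, so T = 20.92°C.
Saturated to 3400 m: -6.1 × 2.7 km = -16.47°C, so T = 4.45°C.
Dry descent to 400 m: +9.8 × 3 km = +29.4°C, so T = 33.85°C.
Net change vs windward start: 33.85 − 26.8 = +7.05°C

+7.05°C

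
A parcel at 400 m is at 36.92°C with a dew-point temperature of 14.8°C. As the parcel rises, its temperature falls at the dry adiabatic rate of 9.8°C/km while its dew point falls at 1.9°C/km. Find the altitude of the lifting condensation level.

T and T_d converge at 9.8 − 1.9 = 7.9°C per km
Height above start = (36.92 − 14.8) / 7.9 = 2.8 km
LCL altitude = 400 m + 2800 m = 3200 m

3200 m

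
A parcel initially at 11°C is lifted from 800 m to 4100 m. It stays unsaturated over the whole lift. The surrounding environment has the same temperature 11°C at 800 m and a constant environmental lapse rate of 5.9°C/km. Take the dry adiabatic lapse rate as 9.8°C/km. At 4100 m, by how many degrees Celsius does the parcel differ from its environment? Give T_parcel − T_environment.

Parcel:
  800–4100 m, dry: Δz = 3.3 km ⇒ ΔT = -32.34°C; T = -21.34°C
Environment:
  800–4100 m, environment: Δz = 3.3 km ⇒ ΔT = -19.47°C; T = -8.47°C
T_parcel − T_env = -21.34 − (-8.47) = -12.87°C

-12.87°C (parcel cooler than environment)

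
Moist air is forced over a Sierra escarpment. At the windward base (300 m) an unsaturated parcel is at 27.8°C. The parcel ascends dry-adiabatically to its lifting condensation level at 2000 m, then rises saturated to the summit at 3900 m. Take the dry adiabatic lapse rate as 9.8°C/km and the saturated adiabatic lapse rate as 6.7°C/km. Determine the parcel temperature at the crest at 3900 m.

-1.59°C

300–2000 m, dry: Δz = 1.7 km ⇒ ΔT = -16.66°C; T = 11.14°C
2000–3900 m, saturated: Δz = 1.9 km ⇒ ΔT = -12.73°C; T = -1.59°C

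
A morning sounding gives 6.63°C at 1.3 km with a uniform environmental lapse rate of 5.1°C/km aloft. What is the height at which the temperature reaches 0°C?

2.6 km

Height above start = (6.63 − 0) / 5.1 = 1.3 km
Altitude = 1300 m + 1300 m = 2600 m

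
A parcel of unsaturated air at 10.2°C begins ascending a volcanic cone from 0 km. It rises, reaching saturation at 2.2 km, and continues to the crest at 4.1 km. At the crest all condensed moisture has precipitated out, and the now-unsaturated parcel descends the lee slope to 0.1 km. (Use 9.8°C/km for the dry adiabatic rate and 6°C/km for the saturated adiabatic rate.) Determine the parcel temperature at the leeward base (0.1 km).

16.44°C

0–2200 m, dry: Δz = 2.2 km ⇒ ΔT = -21.56°C; T = -11.36°C
2200–4100 m, saturated: Δz = 1.9 km ⇒ ΔT = -11.4°C; T = -22.76°C
4100–100 m, dry descent: Δz = 4 km ⇒ ΔT = +39.2°C; T = 16.44°C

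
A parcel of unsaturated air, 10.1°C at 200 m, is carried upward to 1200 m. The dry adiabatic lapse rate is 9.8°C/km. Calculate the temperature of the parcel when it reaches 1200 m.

0.3°C

200 → 1200 m (dry adiabatic, 9.8°C/km): ΔT = -9.8 × 1 = -9.8°C → T = 0.3°C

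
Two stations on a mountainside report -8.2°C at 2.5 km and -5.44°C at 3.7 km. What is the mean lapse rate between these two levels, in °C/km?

-2.3°C/km

Γ = −ΔT/Δz = (-8.2 − (-5.44)) / (3700 − 2500) m
  = -2.76°C / 1.2 km = -2.3°C/km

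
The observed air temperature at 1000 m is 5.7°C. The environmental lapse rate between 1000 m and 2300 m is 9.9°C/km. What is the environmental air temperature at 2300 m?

-7.17°C

1000–2300 m, environmental: Δz = 1.3 km ⇒ ΔT = -12.87°C; T = -7.17°C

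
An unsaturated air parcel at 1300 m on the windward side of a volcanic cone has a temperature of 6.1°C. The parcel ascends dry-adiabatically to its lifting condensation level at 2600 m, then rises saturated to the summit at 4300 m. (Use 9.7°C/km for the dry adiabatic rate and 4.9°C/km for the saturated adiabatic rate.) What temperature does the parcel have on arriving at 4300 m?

1300 → 2600 m (dry, 9.7°C/km): ΔT = -9.7 × 1.3 = -12.61°C → T = -6.51°C
2600 → 4300 m (saturated, 4.9°C/km): ΔT = -4.9 × 1.7 = -8.33°C → T = -14.84°C

-14.84°C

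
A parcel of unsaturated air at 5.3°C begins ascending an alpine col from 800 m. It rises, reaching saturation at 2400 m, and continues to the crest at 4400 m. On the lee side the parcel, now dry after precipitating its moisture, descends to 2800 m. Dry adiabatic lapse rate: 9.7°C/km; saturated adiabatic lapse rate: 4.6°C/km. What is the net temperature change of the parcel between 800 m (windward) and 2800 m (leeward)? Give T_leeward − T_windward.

-9.2°C

800–2400 m, dry: Δz = 1.6 km ⇒ ΔT = -15.52°C; T = -10.22°C
2400–4400 m, saturated: Δz = 2 km ⇒ ΔT = -9.2°C; T = -19.42°C
4400–2800 m, dry descent: Δz = 1.6 km ⇒ ΔT = +15.52°C; T = -3.9°C
Net change vs windward start: -3.9 − 5.3 = -9.2°C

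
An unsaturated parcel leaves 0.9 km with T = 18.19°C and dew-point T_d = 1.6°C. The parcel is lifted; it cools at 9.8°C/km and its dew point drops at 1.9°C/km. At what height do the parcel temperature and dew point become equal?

3 km

T and T_d converge at 9.8 − 1.9 = 7.9°C per km
Height above start = (18.19 − 1.6) / 7.9 = 2.1 km
LCL altitude = 900 m + 2100 m = 3000 m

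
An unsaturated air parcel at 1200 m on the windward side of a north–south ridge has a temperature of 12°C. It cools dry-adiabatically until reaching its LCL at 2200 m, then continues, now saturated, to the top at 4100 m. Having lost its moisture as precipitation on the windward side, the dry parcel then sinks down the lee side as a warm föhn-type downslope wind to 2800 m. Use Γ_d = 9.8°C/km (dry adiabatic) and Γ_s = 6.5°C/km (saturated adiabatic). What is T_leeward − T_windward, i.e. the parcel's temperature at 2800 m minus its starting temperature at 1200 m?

-9.41°C

From 1200 m to 2200 m (dry): cools by 9.8 × 1 = 9.8°C, giving 2.2°C.
From 2200 m to 4100 m (saturated): cools by 6.5 × 1.9 = 12.35°C, giving -10.15°C.
From 4100 m to 2800 m (dry descent): warms by 9.8 × 1.3 = 12.74°C, giving 2.59°C.
Net change vs windward start: 2.59 − 12 = -9.41°C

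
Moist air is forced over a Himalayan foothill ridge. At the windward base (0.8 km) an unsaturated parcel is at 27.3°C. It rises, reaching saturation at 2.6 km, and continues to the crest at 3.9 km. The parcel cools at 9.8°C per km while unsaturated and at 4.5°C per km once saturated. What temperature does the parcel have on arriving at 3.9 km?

3.81°C

Dry to 2600 m: -9.8 × 1.8 km = -17.64°C, so T = 9.66°C.
Saturated to 3900 m: -4.5 × 1.3 km = -5.85°C, so T = 3.81°C.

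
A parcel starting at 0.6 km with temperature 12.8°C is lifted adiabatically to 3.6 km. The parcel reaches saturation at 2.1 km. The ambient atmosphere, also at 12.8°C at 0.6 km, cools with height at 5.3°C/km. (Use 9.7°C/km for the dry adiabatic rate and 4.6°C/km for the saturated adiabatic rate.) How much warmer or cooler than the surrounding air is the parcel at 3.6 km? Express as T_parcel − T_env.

-5.55°C (parcel cooler than environment)

Parcel:
  600–2100 m, dry: Δz = 1.5 km ⇒ ΔT = -14.55°C; T = -1.75°C
  2100–3600 m, saturated: Δz = 1.5 km ⇒ ΔT = -6.9°C; T = -8.65°C
Environment:
  600–3600 m, environment: Δz = 3 km ⇒ ΔT = -15.9°C; T = -3.1°C
T_parcel − T_env = -8.65 − (-3.1) = -5.55°C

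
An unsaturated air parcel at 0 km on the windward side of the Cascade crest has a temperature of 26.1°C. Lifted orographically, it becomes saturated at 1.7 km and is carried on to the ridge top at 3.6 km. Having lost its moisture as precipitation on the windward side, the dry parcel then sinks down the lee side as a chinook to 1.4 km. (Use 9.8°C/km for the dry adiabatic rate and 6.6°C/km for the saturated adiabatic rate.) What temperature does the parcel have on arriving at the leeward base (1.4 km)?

18.46°C

0 → 1700 m (dry, 9.8°C/km): ΔT = -9.8 × 1.7 = -16.66°C → T = 9.44°C
1700 → 3600 m (saturated, 6.6°C/km): ΔT = -6.6 × 1.9 = -12.54°C → T = -3.1°C
3600 → 1400 m (dry descent, 9.8°C/km): ΔT = +9.8 × 2.2 = +21.56°C → T = 18.46°C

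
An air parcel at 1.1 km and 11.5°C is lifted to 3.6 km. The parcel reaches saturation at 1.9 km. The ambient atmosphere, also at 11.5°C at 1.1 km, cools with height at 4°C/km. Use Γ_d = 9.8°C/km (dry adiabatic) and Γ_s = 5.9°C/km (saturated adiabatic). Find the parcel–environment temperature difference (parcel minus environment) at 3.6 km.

-7.87°C (parcel cooler than environment)

Parcel:
  From 1100 m to 1900 m (dry): cools by 9.8 × 0.8 = 7.84°C, giving 3.66°C.
  From 1900 m to 3600 m (saturated): cools by 5.9 × 1.7 = 10.03°C, giving -6.37°C.
Environment:
  From 1100 m to 3600 m (environment): cools by 4 × 2.5 = 10°C, giving 1.5°C.
T_parcel − T_env = -6.37 − 1.5 = -7.87°C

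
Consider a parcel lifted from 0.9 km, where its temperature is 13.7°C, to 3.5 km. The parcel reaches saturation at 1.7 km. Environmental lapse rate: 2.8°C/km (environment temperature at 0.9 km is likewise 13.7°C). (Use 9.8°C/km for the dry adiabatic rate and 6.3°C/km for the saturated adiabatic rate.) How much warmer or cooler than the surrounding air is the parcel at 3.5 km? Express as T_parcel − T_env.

-11.9°C (parcel cooler than environment)

Parcel:
  900–1700 m, dry: Δz = 0.8 km ⇒ ΔT = -7.84°C; T = 5.86°C
  1700–3500 m, saturated: Δz = 1.8 km ⇒ ΔT = -11.34°C; T = -5.48°C
Environment:
  900–3500 m, environment: Δz = 2.6 km ⇒ ΔT = -7.28°C; T = 6.42°C
T_parcel − T_env = -5.48 − 6.42 = -11.9°C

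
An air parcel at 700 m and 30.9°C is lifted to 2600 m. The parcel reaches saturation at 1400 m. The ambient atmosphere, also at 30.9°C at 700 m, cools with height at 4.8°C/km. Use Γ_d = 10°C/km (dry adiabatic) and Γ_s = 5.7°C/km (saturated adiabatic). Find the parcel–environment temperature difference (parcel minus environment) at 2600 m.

Parcel:
  Dry to 1400 m: -10 × 0.7 km = -7°C, so T = 23.9°C.
  Saturated to 2600 m: -5.7 × 1.2 km = -6.84°C, so T = 17.06°C.
Environment:
  Environment to 2600 m: -4.8 × 1.9 km = -9.12°C, so T = 21.78°C.
T_parcel − T_env = 17.06 − 21.78 = -4.72°C

-4.72°C (parcel cooler than environment)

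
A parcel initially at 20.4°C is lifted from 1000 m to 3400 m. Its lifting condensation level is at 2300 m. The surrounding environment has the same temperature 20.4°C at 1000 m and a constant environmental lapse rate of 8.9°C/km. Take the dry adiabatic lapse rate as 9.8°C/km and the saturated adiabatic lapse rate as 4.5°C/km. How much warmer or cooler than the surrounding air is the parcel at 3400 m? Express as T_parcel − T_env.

+3.67°C (parcel warmer than environment)

Parcel:
  Dry to 2300 m: -9.8 × 1.3 km = -12.74°C, so T = 7.66°C.
  Saturated to 3400 m: -4.5 × 1.1 km = -4.95°C, so T = 2.71°C.
Environment:
  Environment to 3400 m: -8.9 × 2.4 km = -21.36°C, so T = -0.96°C.
T_parcel − T_env = 2.71 − (-0.96) = +3.67°C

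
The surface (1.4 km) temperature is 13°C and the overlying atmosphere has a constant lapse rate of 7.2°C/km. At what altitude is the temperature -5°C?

3.9 km

Height above start = (13 − (-5)) / 7.2 = 2.5 km
Altitude = 1400 m + 2500 m = 3900 m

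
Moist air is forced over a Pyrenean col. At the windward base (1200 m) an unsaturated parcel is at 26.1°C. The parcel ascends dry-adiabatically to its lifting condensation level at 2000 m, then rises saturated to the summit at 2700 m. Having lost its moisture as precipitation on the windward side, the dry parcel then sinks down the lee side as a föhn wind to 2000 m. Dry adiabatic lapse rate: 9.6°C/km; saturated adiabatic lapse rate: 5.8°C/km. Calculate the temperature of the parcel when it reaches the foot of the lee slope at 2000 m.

Dry to 2000 m: -9.6 × 0.8 km = -7.68°C, so T = 18.42°C.
Saturated to 2700 m: -5.8 × 0.7 km = -4.06°C, so T = 14.36°C.
Dry descent to 2000 m: +9.6 × 0.7 km = +6.72°C, so T = 21.08°C.

21.08°C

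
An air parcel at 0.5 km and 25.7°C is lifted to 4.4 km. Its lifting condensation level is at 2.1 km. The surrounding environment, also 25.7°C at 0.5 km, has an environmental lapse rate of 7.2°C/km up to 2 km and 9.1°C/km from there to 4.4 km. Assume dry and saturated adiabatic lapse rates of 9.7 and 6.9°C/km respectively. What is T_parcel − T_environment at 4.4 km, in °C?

Parcel:
  Dry to 2100 m: -9.7 × 1.6 km = -15.52°C, so T = 10.18°C.
  Saturated to 4400 m: -6.9 × 2.3 km = -15.87°C, so T = -5.69°C.
Environment:
  Environment, lower layer to 2000 m: -7.2 × 1.5 km = -10.8°C, so T = 14.9°C.
  Environment, upper layer to 4400 m: -9.1 × 2.4 km = -21.84°C, so T = -6.94°C.
T_parcel − T_env = -5.69 − (-6.94) = +1.25°C

+1.25°C (parcel warmer than environment)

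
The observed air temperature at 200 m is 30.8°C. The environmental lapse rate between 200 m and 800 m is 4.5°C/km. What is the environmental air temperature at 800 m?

28.1°C

Environmental to 800 m: -4.5 × 0.6 km = -2.7°C, so T = 28.1°C.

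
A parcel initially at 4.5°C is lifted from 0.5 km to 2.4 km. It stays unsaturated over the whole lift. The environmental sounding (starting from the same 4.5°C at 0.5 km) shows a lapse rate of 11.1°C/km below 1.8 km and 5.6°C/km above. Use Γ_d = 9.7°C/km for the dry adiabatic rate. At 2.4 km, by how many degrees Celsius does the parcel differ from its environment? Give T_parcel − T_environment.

Parcel:
  500 → 2400 m (dry, 9.7°C/km): ΔT = -9.7 × 1.9 = -18.43°C → T = -13.93°C
Environment:
  500 → 1800 m (environment, lower layer, 11.1°C/km): ΔT = -11.1 × 1.3 = -14.43°C → T = -9.93°C
  1800 → 2400 m (environment, upper layer, 5.6°C/km): ΔT = -5.6 × 0.6 = -3.36°C → T = -13.29°C
T_parcel − T_env = -13.93 − (-13.29) = -0.64°C

-0.64°C (parcel cooler than environment)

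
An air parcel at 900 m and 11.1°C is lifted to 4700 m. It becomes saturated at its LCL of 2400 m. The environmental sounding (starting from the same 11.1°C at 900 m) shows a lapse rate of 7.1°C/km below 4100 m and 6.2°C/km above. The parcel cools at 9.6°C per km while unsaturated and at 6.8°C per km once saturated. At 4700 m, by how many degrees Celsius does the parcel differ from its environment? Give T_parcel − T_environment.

-3.6°C (parcel cooler than environment)

Parcel:
  900–2400 m, dry: Δz = 1.5 km ⇒ ΔT = -14.4°C; T = -3.3°C
  2400–4700 m, saturated: Δz = 2.3 km ⇒ ΔT = -15.64°C; T = -18.94°C
Environment:
  900–4100 m, environment, lower layer: Δz = 3.2 km ⇒ ΔT = -22.72°C; T = -11.62°C
  4100–4700 m, environment, upper layer: Δz = 0.6 km ⇒ ΔT = -3.72°C; T = -15.34°C
T_parcel − T_env = -18.94 − (-15.34) = -3.6°C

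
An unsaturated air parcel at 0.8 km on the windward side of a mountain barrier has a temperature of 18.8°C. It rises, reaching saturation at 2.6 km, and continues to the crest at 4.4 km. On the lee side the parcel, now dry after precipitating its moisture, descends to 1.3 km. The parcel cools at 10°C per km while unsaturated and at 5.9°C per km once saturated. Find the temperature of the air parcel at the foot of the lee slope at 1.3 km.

21.18°C

800–2600 m, dry: Δz = 1.8 km ⇒ ΔT = -18°C; T = 0.8°C
2600–4400 m, saturated: Δz = 1.8 km ⇒ ΔT = -10.62°C; T = -9.82°C
4400–1300 m, dry descent: Δz = 3.1 km ⇒ ΔT = +31°C; T = 21.18°C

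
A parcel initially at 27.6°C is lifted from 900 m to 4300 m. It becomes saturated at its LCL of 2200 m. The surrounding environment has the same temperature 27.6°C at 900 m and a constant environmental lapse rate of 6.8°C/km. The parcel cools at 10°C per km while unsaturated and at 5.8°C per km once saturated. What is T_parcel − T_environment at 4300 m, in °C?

-2.06°C (parcel cooler than environment)

Parcel:
  Dry to 2200 m: -10 × 1.3 km = -13°C, so T = 14.6°C.
  Saturated to 4300 m: -5.8 × 2.1 km = -12.18°C, so T = 2.42°C.
Environment:
  Environment to 4300 m: -6.8 × 3.4 km = -23.12°C, so T = 4.48°C.
T_parcel − T_env = 2.42 − 4.48 = -2.06°C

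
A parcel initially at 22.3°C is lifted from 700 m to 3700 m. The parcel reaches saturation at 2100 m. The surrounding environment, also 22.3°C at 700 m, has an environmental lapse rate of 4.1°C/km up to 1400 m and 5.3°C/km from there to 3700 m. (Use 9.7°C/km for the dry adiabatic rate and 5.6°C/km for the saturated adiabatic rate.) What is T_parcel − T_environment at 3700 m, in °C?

Parcel:
  700–2100 m, dry: Δz = 1.4 km ⇒ ΔT = -13.58°C; T = 8.72°C
  2100–3700 m, saturated: Δz = 1.6 km ⇒ ΔT = -8.96°C; T = -0.24°C
Environment:
  700–1400 m, environment, lower layer: Δz = 0.7 km ⇒ ΔT = -2.87°C; T = 19.43°C
  1400–3700 m, environment, upper layer: Δz = 2.3 km ⇒ ΔT = -12.19°C; T = 7.24°C
T_parcel − T_env = -0.24 − 7.24 = -7.48°C

-7.48°C (parcel cooler than environment)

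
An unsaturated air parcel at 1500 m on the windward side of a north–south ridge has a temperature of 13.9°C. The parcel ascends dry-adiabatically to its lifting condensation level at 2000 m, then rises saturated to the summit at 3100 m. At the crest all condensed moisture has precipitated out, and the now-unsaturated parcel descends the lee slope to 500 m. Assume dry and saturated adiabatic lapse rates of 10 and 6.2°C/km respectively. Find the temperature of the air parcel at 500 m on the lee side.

28.08°C

1500–2000 m, dry: Δz = 0.5 km ⇒ ΔT = -5°C; T = 8.9°C
2000–3100 m, saturated: Δz = 1.1 km ⇒ ΔT = -6.82°C; T = 2.08°C
3100–500 m, dry descent: Δz = 2.6 km ⇒ ΔT = +26°C; T = 28.08°C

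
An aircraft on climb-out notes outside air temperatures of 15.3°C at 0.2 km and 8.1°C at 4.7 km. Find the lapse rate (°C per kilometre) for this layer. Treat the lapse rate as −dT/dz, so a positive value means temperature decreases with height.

1.6°C/km

Γ = −ΔT/Δz = (15.3 − 8.1) / (4700 − 200) m
  = 7.2°C / 4.5 km = 1.6°C/km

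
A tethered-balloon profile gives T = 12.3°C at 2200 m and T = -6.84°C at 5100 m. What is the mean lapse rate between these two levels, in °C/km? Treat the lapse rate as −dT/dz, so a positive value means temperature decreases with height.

Γ = −ΔT/Δz = (12.3 − (-6.84)) / (5100 − 2200) m
  = 19.14°C / 2.9 km = 6.6°C/km

6.6°C/km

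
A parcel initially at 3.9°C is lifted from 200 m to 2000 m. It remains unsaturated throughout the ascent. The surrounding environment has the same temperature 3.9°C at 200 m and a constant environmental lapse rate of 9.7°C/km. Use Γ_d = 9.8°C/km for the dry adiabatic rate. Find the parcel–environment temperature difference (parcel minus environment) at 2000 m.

Parcel:
  From 200 m to 2000 m (dry): cools by 9.8 × 1.8 = 17.64°C, giving -13.74°C.
Environment:
  From 200 m to 2000 m (environment): cools by 9.7 × 1.8 = 17.46°C, giving -13.56°C.
T_parcel − T_env = -13.74 − (-13.56) = -0.18°C

-0.18°C (parcel cooler than environment)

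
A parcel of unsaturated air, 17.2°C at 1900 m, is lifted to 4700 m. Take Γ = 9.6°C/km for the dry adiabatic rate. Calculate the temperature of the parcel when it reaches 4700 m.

-9.68°C

From 1900 m to 4700 m (dry adiabatic): cools by 9.6 × 2.8 = 26.88°C, giving -9.68°C.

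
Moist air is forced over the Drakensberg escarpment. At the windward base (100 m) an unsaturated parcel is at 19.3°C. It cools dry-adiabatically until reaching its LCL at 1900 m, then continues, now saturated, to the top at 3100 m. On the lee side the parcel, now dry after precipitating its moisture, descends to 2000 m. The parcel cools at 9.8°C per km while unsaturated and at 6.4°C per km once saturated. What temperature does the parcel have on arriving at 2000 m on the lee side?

Dry to 1900 m: -9.8 × 1.8 km = -17.64°C, so T = 1.66°C.
Saturated to 3100 m: -6.4 × 1.2 km = -7.68°C, so T = -6.02°C.
Dry descent to 2000 m: +9.8 × 1.1 km = +10.78°C, so T = 4.76°C.

4.76°C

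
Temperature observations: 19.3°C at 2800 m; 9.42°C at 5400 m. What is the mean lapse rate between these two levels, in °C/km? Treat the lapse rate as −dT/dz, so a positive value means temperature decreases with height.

Γ = −ΔT/Δz = (19.3 − 9.42) / (5400 − 2800) m
  = 9.88°C / 2.6 km = 3.8°C/km

3.8°C/km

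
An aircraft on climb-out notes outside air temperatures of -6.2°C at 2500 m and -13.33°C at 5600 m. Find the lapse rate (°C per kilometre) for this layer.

2.3°C/km

Γ = −ΔT/Δz = (-6.2 − (-13.33)) / (5600 − 2500) m
  = 7.13°C / 3.1 km = 2.3°C/km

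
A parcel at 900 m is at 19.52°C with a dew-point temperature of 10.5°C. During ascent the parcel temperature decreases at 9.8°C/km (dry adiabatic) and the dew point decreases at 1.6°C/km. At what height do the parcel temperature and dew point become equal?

2000 m

T and T_d converge at 9.8 − 1.6 = 8.2°C per km
Height above start = (19.52 − 10.5) / 8.2 = 1.1 km
LCL altitude = 900 m + 1100 m = 2000 m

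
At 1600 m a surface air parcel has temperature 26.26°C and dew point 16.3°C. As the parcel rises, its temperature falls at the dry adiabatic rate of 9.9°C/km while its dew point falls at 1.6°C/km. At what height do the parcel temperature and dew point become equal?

T and T_d converge at 9.9 − 1.6 = 8.3°C per km
Height above start = (26.26 − 16.3) / 8.3 = 1.2 km
LCL altitude = 1600 m + 1200 m = 2800 m

2800 m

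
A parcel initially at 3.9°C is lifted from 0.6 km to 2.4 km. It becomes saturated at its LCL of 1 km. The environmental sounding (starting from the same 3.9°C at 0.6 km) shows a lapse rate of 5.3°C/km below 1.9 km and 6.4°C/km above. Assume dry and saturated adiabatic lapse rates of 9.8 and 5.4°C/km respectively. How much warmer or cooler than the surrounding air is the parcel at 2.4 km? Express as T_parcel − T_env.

-1.39°C (parcel cooler than environment)

Parcel:
  Dry to 1000 m: -9.8 × 0.4 km = -3.92°C, so T = -0.02°C.
  Saturated to 2400 m: -5.4 × 1.4 km = -7.56°C, so T = -7.58°C.
Environment:
  Environment, lower layer to 1900 m: -5.3 × 1.3 km = -6.89°C, so T = -2.99°C.
  Environment, upper layer to 2400 m: -6.4 × 0.5 km = -3.2°C, so T = -6.19°C.
T_parcel − T_env = -7.58 − (-6.19) = -1.39°C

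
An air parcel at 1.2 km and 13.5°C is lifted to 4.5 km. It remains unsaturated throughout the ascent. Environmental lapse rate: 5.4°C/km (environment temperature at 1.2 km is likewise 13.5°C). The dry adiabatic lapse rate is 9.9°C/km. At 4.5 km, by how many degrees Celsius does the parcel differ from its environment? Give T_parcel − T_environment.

-14.85°C (parcel cooler than environment)

Parcel:
  1200 → 4500 m (dry, 9.9°C/km): ΔT = -9.9 × 3.3 = -32.67°C → T = -19.17°C
Environment:
  1200 → 4500 m (environment, 5.4°C/km): ΔT = -5.4 × 3.3 = -17.82°C → T = -4.32°C
T_parcel − T_env = -19.17 − (-4.32) = -14.85°C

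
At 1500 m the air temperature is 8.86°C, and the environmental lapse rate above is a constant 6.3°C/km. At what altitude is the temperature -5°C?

3700 m

Height above start = (8.86 − (-5)) / 6.3 = 2.2 km
Altitude = 1500 m + 2200 m = 3700 m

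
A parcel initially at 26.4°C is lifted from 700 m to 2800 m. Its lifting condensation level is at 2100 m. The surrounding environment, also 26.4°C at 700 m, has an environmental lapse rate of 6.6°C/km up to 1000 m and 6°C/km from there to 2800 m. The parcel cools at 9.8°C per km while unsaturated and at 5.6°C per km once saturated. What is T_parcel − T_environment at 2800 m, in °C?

-4.86°C (parcel cooler than environment)

Parcel:
  Dry to 2100 m: -9.8 × 1.4 km = -13.72°C, so T = 12.68°C.
  Saturated to 2800 m: -5.6 × 0.7 km = -3.92°C, so T = 8.76°C.
Environment:
  Environment, lower layer to 1000 m: -6.6 × 0.3 km = -1.98°C, so T = 24.42°C.
  Environment, upper layer to 2800 m: -6 × 1.8 km = -10.8°C, so T = 13.62°C.
T_parcel − T_env = 8.76 − 13.62 = -4.86°C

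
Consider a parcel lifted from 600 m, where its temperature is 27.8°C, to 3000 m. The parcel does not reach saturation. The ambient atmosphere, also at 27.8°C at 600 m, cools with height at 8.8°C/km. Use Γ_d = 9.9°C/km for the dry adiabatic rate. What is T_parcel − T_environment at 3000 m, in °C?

Parcel:
  From 600 m to 3000 m (dry): cools by 9.9 × 2.4 = 23.76°C, giving 4.04°C.
Environment:
  From 600 m to 3000 m (environment): cools by 8.8 × 2.4 = 21.12°C, giving 6.68°C.
T_parcel − T_env = 4.04 − 6.68 = -2.64°C

-2.64°C (parcel cooler than environment)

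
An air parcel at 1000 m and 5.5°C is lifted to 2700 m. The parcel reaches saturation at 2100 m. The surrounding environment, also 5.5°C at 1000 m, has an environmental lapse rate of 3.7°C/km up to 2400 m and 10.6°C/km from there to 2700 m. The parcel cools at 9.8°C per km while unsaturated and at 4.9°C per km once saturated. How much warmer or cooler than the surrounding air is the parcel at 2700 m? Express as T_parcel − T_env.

Parcel:
  From 1000 m to 2100 m (dry): cools by 9.8 × 1.1 = 10.78°C, giving -5.28°C.
  From 2100 m to 2700 m (saturated): cools by 4.9 × 0.6 = 2.94°C, giving -8.22°C.
Environment:
  From 1000 m to 2400 m (environment, lower layer): cools by 3.7 × 1.4 = 5.18°C, giving 0.32°C.
  From 2400 m to 2700 m (environment, upper layer): cools by 10.6 × 0.3 = 3.18°C, giving -2.86°C.
T_parcel − T_env = -8.22 − (-2.86) = -5.36°C

-5.36°C (parcel cooler than environment)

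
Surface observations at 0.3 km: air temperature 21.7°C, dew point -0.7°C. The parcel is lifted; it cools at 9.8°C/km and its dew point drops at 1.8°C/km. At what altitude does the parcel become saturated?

T and T_d converge at 9.8 − 1.8 = 8°C per km
Height above start = (21.7 − (-0.7)) / 8 = 2.8 km
LCL altitude = 300 m + 2800 m = 3100 m

3.1 km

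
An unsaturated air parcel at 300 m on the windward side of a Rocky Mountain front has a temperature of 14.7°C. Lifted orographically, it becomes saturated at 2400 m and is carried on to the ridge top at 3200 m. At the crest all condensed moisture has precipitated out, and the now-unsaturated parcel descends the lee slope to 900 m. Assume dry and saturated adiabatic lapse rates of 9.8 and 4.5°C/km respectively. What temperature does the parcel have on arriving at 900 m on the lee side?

13.06°C

From 300 m to 2400 m (dry): cools by 9.8 × 2.1 = 20.58°C, giving -5.88°C.
From 2400 m to 3200 m (saturated): cools by 4.5 × 0.8 = 3.6°C, giving -9.48°C.
From 3200 m to 900 m (dry descent): warms by 9.8 × 2.3 = 22.54°C, giving 13.06°C.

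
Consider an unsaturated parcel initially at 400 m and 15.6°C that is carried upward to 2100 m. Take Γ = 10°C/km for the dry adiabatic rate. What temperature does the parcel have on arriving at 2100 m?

Dry adiabatic to 2100 m: -10 × 1.7 km = -17°C, so T = -1.4°C.

-1.4°C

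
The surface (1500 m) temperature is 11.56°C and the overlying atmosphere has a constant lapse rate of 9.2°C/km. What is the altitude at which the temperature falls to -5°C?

Height above start = (11.56 − (-5)) / 9.2 = 1.8 km
Altitude = 1500 m + 1800 m = 3300 m

3300 m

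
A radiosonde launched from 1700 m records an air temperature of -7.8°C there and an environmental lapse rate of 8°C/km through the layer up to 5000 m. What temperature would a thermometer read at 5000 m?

-34.2°C

1700 → 5000 m (environmental, 8°C/km): ΔT = -8 × 3.3 = -26.4°C → T = -34.2°C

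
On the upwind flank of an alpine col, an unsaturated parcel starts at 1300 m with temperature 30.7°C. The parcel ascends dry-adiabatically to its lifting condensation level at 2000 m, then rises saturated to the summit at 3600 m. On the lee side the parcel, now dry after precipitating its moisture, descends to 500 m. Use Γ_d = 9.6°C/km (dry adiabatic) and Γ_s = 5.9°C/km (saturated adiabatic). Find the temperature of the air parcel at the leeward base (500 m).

From 1300 m to 2000 m (dry): cools by 9.6 × 0.7 = 6.72°C, giving 23.98°C.
From 2000 m to 3600 m (saturated): cools by 5.9 × 1.6 = 9.44°C, giving 14.54°C.
From 3600 m to 500 m (dry descent): warms by 9.6 × 3.1 = 29.76°C, giving 44.3°C.

44.3°C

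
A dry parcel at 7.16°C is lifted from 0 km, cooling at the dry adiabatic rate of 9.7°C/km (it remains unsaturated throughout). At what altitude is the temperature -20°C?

2.8 km

Height above start = (7.16 − (-20)) / 9.7 = 2.8 km
Altitude = 0 m + 2800 m = 2800 m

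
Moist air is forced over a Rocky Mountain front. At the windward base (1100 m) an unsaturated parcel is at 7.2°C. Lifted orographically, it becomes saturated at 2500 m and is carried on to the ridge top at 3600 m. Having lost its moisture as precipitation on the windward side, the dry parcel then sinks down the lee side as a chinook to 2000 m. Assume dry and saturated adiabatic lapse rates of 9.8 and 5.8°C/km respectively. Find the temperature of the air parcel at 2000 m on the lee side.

2.78°C

Dry to 2500 m: -9.8 × 1.4 km = -13.72°C, so T = -6.52°C.
Saturated to 3600 m: -5.8 × 1.1 km = -6.38°C, so T = -12.9°C.
Dry descent to 2000 m: +9.8 × 1.6 km = +15.68°C, so T = 2.78°C.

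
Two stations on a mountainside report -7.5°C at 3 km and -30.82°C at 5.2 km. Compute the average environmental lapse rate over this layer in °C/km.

10.6°C/km

Γ = −ΔT/Δz = (-7.5 − (-30.82)) / (5200 − 3000) m
  = 23.32°C / 2.2 km = 10.6°C/km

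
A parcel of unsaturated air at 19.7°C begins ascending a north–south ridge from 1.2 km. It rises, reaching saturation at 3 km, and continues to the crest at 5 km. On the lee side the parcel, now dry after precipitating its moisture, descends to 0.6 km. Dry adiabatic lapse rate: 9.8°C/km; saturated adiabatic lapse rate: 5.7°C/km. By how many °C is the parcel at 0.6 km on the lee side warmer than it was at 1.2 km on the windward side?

+14.08°C

1200–3000 m, dry: Δz = 1.8 km ⇒ ΔT = -17.64°C; T = 2.06°C
3000–5000 m, saturated: Δz = 2 km ⇒ ΔT = -11.4°C; T = -9.34°C
5000–600 m, dry descent: Δz = 4.4 km ⇒ ΔT = +43.12°C; T = 33.78°C
Net change vs windward start: 33.78 − 19.7 = +14.08°C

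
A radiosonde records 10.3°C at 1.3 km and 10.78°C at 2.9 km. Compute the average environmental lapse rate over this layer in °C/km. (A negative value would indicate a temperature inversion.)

Γ = −ΔT/Δz = (10.3 − 10.78) / (2900 − 1300) m
  = -0.48°C / 1.6 km = -0.3°C/km

-0.3°C/km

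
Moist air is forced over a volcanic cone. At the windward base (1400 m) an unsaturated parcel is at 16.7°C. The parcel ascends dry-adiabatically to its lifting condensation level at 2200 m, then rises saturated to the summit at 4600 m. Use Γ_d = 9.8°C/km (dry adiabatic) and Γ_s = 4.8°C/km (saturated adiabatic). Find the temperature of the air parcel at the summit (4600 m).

-2.66°C

1400–2200 m, dry: Δz = 0.8 km ⇒ ΔT = -7.84°C; T = 8.86°C
2200–4600 m, saturated: Δz = 2.4 km ⇒ ΔT = -11.52°C; T = -2.66°C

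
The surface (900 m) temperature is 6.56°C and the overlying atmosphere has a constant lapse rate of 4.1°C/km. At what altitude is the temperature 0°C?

Height above start = (6.56 − 0) / 4.1 = 1.6 km
Altitude = 900 m + 1600 m = 2500 m

2500 m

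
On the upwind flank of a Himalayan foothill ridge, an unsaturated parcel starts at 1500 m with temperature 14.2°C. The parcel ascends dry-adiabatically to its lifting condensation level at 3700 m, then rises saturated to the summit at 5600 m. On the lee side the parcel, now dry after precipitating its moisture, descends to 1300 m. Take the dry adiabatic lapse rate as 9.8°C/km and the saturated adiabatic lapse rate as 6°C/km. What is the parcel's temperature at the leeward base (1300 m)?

1500 → 3700 m (dry, 9.8°C/km): ΔT = -9.8 × 2.2 = -21.56°C → T = -7.36°C
3700 → 5600 m (saturated, 6°C/km): ΔT = -6 × 1.9 = -11.4°C → T = -18.76°C
5600 → 1300 m (dry descent, 9.8°C/km): ΔT = +9.8 × 4.3 = +42.14°C → T = 23.38°C

23.38°C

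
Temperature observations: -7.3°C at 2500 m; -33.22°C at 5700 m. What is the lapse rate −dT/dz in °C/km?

8.1°C/km

Γ = −ΔT/Δz = (-7.3 − (-33.22)) / (5700 − 2500) m
  = 25.92°C / 3.2 km = 8.1°C/km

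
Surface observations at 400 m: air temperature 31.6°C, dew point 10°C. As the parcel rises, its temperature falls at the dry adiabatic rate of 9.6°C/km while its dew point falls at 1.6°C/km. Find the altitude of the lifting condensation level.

T and T_d converge at 9.6 − 1.6 = 8°C per km
Height above start = (31.6 − 10) / 8 = 2.7 km
LCL altitude = 400 m + 2700 m = 3100 m

3100 m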